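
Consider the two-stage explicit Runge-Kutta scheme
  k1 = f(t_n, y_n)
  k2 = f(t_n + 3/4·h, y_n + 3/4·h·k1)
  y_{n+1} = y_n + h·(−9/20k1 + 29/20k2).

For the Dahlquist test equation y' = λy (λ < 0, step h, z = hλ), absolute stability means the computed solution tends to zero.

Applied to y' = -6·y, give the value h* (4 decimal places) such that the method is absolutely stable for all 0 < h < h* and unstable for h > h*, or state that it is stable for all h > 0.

(-0.9195,0); λ=-6 ⇒ h* = (80/87)/6 = 0.1533.

Test eqn y'=λy, z=hλ:
  k1=λy_n ⇒ h·k1=z·y_n;  k2=λ(1+3/4z)y_n ⇒ h·k2=z(1+3/4z)y_n
  y_{n+1}/y_n = 1 − 9/20z + 29/20z(1+3/4z) = 1 + z + 87/80z²
  Hence R(z) = 1 + z + 87/80z².

Boundary: |R(x)|=1, x<0.
x=-0.67: |R|=0.8182
R=1: x+87/80x²=0 ⇒ x=−80/87=-0.9195; min R=1−1/(4·87/80)=0.7701>−1
Confirm numerically:
  x=-0.671: |R|=0.81864 <1
  x=-0.612: |R|=0.79532 <1
  x=-0.564: |R|=0.78193 <1
  x=-1.370: |R|=1.67113 >1
  x=-0.977: |R|=1.06105 >1
  x=-0.966: |R|=1.04881 >1
Interval (-0.9195, 0).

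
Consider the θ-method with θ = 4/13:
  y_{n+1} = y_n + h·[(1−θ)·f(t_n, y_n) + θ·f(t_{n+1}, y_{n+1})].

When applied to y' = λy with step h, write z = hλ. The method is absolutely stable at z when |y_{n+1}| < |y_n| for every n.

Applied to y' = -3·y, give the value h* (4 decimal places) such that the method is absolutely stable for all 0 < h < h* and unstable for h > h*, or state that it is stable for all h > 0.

(-5.2000,0); λ=-3 ⇒ h* = (26/5)/3 = 1.7333.

On y'=λy, z=hλ:
  y_{n+1} = y_n + z·[9/13·y_n + 4/13·y_{n+1}] ⇒ (1 − 4/13z)y_{n+1} = (1 + 9/13z)y_n
  so R(z) = (1 + 9/13z)/(1 − 4/13z).

Need |R(x)|<1, x<0.
x=-1.24: |R|=0.1024
R=−1: 1+9/13x = −1+4/13x ⇒ -5/13x=2 ⇒ x=2/(-5/13)=-5.2000
Confirm numerically:
  x=-4.082: |R|=0.80940 <1
  x=-3.977: |R|=0.78847 <1
  x=-3.511: |R|=0.68773 <1
  x=-5.773: |R|=1.07938 >1
  x=-5.343: |R|=1.02080 >1
So |R|<1 on (-5.2000, 0).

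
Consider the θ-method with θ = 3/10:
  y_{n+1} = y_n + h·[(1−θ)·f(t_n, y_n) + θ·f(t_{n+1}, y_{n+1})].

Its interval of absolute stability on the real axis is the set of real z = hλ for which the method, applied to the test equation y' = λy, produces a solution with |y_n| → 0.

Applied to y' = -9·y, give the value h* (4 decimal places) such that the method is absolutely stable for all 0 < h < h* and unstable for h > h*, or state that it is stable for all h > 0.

Set f=λy, z=hλ:
  y_{n+1} = y_n + z·[7/10·y_n + 3/10·y_{n+1}] ⇒ (1 − 3/10z)y_{n+1} = (1 + 7/10z)y_n
  R(z) = (1 + 7/10z)/(1 − 3/10z).

Boundary: |R(x)|=1, x<0.
x=-0.45: |R|=0.6035
R=−1: 1+7/10x = −1+3/10x ⇒ -2/5x=2 ⇒ x=2/(-2/5)=-5.0000
Confirm numerically:
  x=-4.625: |R|=0.93717 <1
  x=-4.558: |R|=0.92532 <1
  x=-3.308: |R|=0.66031 <1
  x=-5.550: |R|=1.08255 >1
  x=-5.496: |R|=1.07490 >1
  x=-5.311: |R|=1.04797 >1
Interval (-5.0000, 0).

(-5.0000,0); λ=-9 ⇒ h* = (5)/9 = 0.5556.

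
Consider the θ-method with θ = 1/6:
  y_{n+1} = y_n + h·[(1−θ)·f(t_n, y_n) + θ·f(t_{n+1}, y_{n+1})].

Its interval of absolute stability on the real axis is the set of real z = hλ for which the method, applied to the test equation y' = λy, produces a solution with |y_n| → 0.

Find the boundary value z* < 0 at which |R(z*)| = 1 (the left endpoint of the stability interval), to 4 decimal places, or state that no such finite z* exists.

left endpoint -3.0000.

With y'=λy (z=hλ):
  y_{n+1} = y_n + z·[5/6·y_n + 1/6·y_{n+1}] ⇒ (1 − 1/6z)y_{n+1} = (1 + 5/6z)y_n
  R(z) = (1 + 5/6z)/(1 − 1/6z).

Solve |R(x)|<1 on ℝ⁻.
x=-0.35: |R|=0.6693
R=−1: 1+5/6x = −1+1/6x ⇒ -2/3x=2 ⇒ x=2/(-2/3)=-3.0000
Confirm numerically:
  x=-2.619: |R|=0.82318 <1
  x=-1.905: |R|=0.44592 <1
  x=-1.592: |R|=0.25817 <1
  x=-3.515: |R|=1.21650 >1
  x=-3.354: |R|=1.15138 >1
Stable set (-3.0000, 0).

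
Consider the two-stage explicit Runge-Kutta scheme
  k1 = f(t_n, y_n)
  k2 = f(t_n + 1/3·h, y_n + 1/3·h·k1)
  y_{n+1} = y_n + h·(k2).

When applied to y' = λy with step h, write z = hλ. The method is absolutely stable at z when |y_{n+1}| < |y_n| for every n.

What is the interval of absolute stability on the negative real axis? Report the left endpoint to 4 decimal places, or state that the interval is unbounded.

With y'=λy (z=hλ):
  k1=λy_n ⇒ h·k1=z·y_n;  k2=λ(1+1/3z)y_n ⇒ h·k2=z(1+1/3z)y_n
  y_{n+1}/y_n = 1 + z(1+1/3z) = 1 + z + 1/3z²
  Hence R(z) = 1 + z + 1/3z².

Boundary: |R(x)|=1, x<0.
x=-0.49: |R|=0.5900
R=1: x+1/3x²=0 ⇒ x=−3=-3.0000; min R=1−1/(4·1/3)=0.2500>−1
Confirm numerically:
  x=-2.908: |R|=0.91082 <1
  x=-2.701: |R|=0.73080 <1
  x=-2.286: |R|=0.45593 <1
  x=-2.265: |R|=0.44507 <1
  x=-3.503: |R|=1.58734 >1
  x=-3.319: |R|=1.35292 >1
Stable set (-3.0000, 0).

z∈(-3.0000,0).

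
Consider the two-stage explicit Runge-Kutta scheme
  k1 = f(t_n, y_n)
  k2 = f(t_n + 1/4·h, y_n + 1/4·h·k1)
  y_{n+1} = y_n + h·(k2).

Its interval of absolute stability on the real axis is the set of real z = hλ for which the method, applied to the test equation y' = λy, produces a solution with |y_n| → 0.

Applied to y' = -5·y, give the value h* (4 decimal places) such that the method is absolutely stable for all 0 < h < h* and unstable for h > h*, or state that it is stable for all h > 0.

Test eqn y'=λy, z=hλ:
  k1=λy_n ⇒ h·k1=z·y_n;  k2=λ(1+1/4z)y_n ⇒ h·k2=z(1+1/4z)y_n
  y_{n+1}/y_n = 1 + z(1+1/4z) = 1 + z + 1/4z²
  so R(z) = 1 + z + 1/4z².

Need |R(x)|<1, x<0.
x=-0.77: |R|=0.3782
R=1: x+1/4x²=0 ⇒ x=−4=-4.0000; min R=1−1/(4·1/4)=0.0000>−1
Confirm numerically:
  x=-3.587: |R|=0.62964 <1
  x=-3.412: |R|=0.49844 <1
  x=-2.262: |R|=0.01716 <1
  x=-4.541: |R|=1.61417 >1
  x=-4.188: |R|=1.19684 >1
So |R|<1 on (-4.0000, 0).

(-4.0000,0); λ=-5 ⇒ h* = (4)/5 = 0.8000.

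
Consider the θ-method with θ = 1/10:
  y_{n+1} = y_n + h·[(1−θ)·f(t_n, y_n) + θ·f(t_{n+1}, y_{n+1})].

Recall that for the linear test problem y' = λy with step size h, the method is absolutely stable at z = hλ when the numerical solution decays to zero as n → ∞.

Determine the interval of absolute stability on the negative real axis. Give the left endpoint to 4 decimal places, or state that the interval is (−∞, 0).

Set f=λy, z=hλ:
  y_{n+1} = y_n + z·[9/10·y_n + 1/10·y_{n+1}] ⇒ (1 − 1/10z)y_{n+1} = (1 + 9/10z)y_n
  so R(z) = (1 + 9/10z)/(1 − 1/10z).

Solve |R(x)|<1 on ℝ⁻.
x=-1.76: |R|=0.4966
R=−1: 1+9/10x = −1+1/10x ⇒ -4/5x=2 ⇒ x=2/(-4/5)=-2.5000
Confirm numerically:
  x=-2.177: |R|=0.78780 <1
  x=-2.134: |R|=0.75869 <1
  x=-1.917: |R|=0.60863 <1
  x=-1.209: |R|=0.07860 <1
  x=-2.854: |R|=1.22032 >1
  x=-2.721: |R|=1.13898 >1
  x=-2.628: |R|=1.08109 >1
Stable set (-2.5000, 0).

(-2.5000, 0).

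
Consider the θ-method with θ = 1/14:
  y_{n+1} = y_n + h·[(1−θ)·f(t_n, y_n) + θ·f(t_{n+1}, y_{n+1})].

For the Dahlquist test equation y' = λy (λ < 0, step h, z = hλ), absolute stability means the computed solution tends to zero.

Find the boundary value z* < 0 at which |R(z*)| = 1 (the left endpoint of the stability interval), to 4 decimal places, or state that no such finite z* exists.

left endpoint -2.3333.

Test eqn y'=λy, z=hλ:
  y_{n+1} = y_n + z·[13/14·y_n + 1/14·y_{n+1}] ⇒ (1 − 1/14z)y_{n+1} = (1 + 13/14z)y_n
  Hence R(z) = (1 + 13/14z)/(1 − 1/14z).

Need |R(x)|<1, x<0.
x=-1.47: |R|=0.3303
R=−1: 1+13/14x = −1+1/14x ⇒ -6/7x=2 ⇒ x=2/(-6/7)=-2.3333
Confirm numerically:
  x=-2.186: |R|=0.89077 <1
  x=-1.940: |R|=0.70389 <1
  x=-1.353: |R|=0.23377 <1
  x=-2.652: |R|=1.22964 >1
  x=-2.516: |R|=1.13272 >1
  x=-2.503: |R|=1.12337 >1
Interval (-2.3333, 0).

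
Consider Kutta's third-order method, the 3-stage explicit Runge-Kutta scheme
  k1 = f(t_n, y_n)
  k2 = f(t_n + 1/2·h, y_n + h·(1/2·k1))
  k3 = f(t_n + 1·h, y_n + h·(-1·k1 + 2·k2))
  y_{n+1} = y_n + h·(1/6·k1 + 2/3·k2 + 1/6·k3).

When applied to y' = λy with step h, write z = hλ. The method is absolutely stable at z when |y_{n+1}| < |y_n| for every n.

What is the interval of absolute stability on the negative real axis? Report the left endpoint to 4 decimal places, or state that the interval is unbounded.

(-2.5127, 0).

Test eqn y'=λy, z=hλ:
  order 3, 3-stage ⇒ R(z)=1+z+z^2/2+z^3/6
  (e.g. R(-1.76)=-0.11983, |R|=0.11983)

Solve |R(x)|<1 on ℝ⁻.
x=-1.76: |R|=0.1198
|R(-2.31)|=0.6963 |R(-2.18)|=0.5305 |R(-1.78)|=0.1358
Bisect:
  x_lo=-2.9397 |R|=1.8528  x_hi=-0.2386 |R|=0.7876
  mid=-1.58913 |R|=0.00469 →hi
  mid=-2.26440 |R|=0.63577 →hi
  mid=-2.60204 |R|=1.15297 →lo
  mid=-2.43322 |R|=0.87395 →hi
  mid=-2.51763 |R|=1.00806 →lo
  mid=-2.47543 |R|=0.93969 →hi
  mid=-2.49653 |R|=0.97354 →hi
  mid=-2.50708 |R|=0.99071 →hi
  mid=-2.51236 |R|=0.99936 →hi
  ...
  [-2.51285,-2.51269] ⇒ x*=-2.5127
Stable set (-2.5127, 0).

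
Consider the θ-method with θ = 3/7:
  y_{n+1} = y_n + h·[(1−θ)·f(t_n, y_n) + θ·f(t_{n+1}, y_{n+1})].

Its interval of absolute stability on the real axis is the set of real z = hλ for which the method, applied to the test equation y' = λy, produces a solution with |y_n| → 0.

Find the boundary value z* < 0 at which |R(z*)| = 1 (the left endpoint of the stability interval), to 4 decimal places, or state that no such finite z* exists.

Set f=λy, z=hλ:
  y_{n+1} = y_n + z·[4/7·y_n + 3/7·y_{n+1}] ⇒ (1 − 3/7z)y_{n+1} = (1 + 4/7z)y_n
  so R(z) = (1 + 4/7z)/(1 − 3/7z).

Boundary: |R(x)|=1, x<0.
x=-1.72: |R|=0.0099
R=−1: 1+4/7x = −1+3/7x ⇒ -1/7x=2 ⇒ x=2/(-1/7)=-14.0000
Confirm numerically:
  x=-9.080: |R|=0.85631 <1
  x=-8.147: |R|=0.81384 <1
  x=-8.068: |R|=0.80990 <1
  x=-14.494: |R|=1.00979 >1
  x=-14.102: |R|=1.00207 >1
  x=-14.100: |R|=1.00203 >1
Interval (-14.0000, 0).

left endpoint -14.0000.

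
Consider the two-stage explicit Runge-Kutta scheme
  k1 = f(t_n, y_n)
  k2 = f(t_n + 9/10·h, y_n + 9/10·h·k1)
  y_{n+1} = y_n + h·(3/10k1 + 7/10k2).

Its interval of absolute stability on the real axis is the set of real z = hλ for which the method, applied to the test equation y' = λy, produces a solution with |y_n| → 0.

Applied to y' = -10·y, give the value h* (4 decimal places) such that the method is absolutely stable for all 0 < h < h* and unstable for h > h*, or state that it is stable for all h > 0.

With y'=λy (z=hλ):
  k1=λy_n ⇒ h·k1=z·y_n;  k2=λ(1+9/10z)y_n ⇒ h·k2=z(1+9/10z)y_n
  y_{n+1}/y_n = 1 + 3/10z + 7/10z(1+9/10z) = 1 + z + 63/100z²
  ⇒ R(z) = 1 + z + 63/100z².

Solve |R(x)|<1 on ℝ⁻.
x=-0.82: |R|=0.6036
R=1: x+63/100x²=0 ⇒ x=−100/63=-1.5873; min R=1−1/(4·63/100)=0.6032>−1
Confirm numerically:
  x=-0.876: |R|=0.60745 <1
  x=-0.757: |R|=0.60402 <1
  x=-0.673: |R|=0.61235 <1
  x=-0.637: |R|=0.61863 <1
  x=-2.032: |R|=1.56929 >1
  x=-1.691: |R|=1.11047 >1
Stable set (-1.5873, 0).

(-1.5873,0); λ=-10 ⇒ h* = (100/63)/10 = 0.1587.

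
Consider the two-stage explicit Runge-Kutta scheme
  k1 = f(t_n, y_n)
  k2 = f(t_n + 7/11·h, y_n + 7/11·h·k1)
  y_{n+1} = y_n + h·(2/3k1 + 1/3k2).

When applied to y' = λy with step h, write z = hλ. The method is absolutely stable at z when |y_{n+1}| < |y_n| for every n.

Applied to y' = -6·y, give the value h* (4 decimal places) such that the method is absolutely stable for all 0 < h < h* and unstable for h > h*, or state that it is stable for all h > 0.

(-4.7143,0); λ=-6 ⇒ h* = (33/7)/6 = 0.7857.

Test eqn y'=λy, z=hλ:
  k1=λy_n ⇒ h·k1=z·y_n;  k2=λ(1+7/11z)y_n ⇒ h·k2=z(1+7/11z)y_n
  y_{n+1}/y_n = 1 + 2/3z + 1/3z(1+7/11z) = 1 + z + 7/33z²
  ⇒ R(z) = 1 + z + 7/33z².

Solve |R(x)|<1 on ℝ⁻.
x=-1.5: |R|=0.0227
R=1: x+7/33x²=0 ⇒ x=−33/7=-4.7143; min R=1−1/(4·7/33)=-0.1786>−1
Confirm numerically:
  x=-4.635: |R|=0.92205 <1
  x=-4.217: |R|=0.55517 <1
  x=-2.495: |R|=0.17454 <1
  x=-2.051: |R|=0.15869 <1
  x=-5.196: |R|=1.53094 >1
  x=-5.090: |R|=1.40566 >1
So |R|<1 on (-4.7143, 0).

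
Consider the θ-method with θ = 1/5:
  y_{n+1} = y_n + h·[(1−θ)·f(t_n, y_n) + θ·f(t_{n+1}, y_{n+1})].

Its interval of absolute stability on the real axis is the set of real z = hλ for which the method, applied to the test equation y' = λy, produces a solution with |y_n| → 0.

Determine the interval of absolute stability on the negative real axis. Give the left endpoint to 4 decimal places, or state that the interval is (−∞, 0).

On y'=λy, z=hλ:
  y_{n+1} = y_n + z·[4/5·y_n + 1/5·y_{n+1}] ⇒ (1 − 1/5z)y_{n+1} = (1 + 4/5z)y_n
  so R(z) = (1 + 4/5z)/(1 − 1/5z).

Find x<0 with |R(x)|<1.
x=-1.66: |R|=0.2462
R=−1: 1+4/5x = −1+1/5x ⇒ -3/5x=2 ⇒ x=2/(-3/5)=-3.3333
Confirm numerically:
  x=-2.866: |R|=0.82176 <1
  x=-2.737: |R|=0.76877 <1
  x=-2.149: |R|=0.50301 <1
  x=-1.929: |R|=0.39198 <1
  x=-3.477: |R|=1.05084 >1
  x=-3.406: |R|=1.02593 >1
  x=-3.399: |R|=1.02346 >1
Stable set (-3.3333, 0).

z∈(-3.3333,0).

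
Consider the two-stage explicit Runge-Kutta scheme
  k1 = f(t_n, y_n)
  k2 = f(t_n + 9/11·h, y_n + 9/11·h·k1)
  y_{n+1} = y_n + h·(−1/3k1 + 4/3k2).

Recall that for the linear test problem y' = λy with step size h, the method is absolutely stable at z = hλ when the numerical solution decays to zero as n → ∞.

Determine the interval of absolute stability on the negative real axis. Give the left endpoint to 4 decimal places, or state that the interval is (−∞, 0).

z∈(-0.9167,0).

Test eqn y'=λy, z=hλ:
  k1=λy_n ⇒ h·k1=z·y_n;  k2=λ(1+9/11z)y_n ⇒ h·k2=z(1+9/11z)y_n
  y_{n+1}/y_n = 1 − 1/3z + 4/3z(1+9/11z) = 1 + z + 12/11z²
  so R(z) = 1 + z + 12/11z².

Need |R(x)|<1, x<0.
x=-1.06: |R|=1.1657
R=1: x+12/11x²=0 ⇒ x=−11/12=-0.9167; min R=1−1/(4·12/11)=0.7708>−1
Confirm numerically:
  x=-0.826: |R|=0.91830 <1
  x=-0.571: |R|=0.78468 <1
  x=-0.369: |R|=0.77954 <1
  x=-1.170: |R|=1.32335 >1
  x=-1.108: |R|=1.23127 >1
  x=-1.090: |R|=1.20611 >1
Interval (-0.9167, 0).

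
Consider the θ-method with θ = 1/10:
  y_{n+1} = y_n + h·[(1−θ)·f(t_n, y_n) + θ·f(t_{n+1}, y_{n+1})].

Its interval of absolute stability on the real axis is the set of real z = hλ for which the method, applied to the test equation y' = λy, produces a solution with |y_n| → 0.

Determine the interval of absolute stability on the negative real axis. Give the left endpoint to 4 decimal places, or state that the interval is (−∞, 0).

With y'=λy (z=hλ):
  y_{n+1} = y_n + z·[9/10·y_n + 1/10·y_{n+1}] ⇒ (1 − 1/10z)y_{n+1} = (1 + 9/10z)y_n
  R(z) = (1 + 9/10z)/(1 − 1/10z).

Find x<0 with |R(x)|<1.
x=-0.59: |R|=0.4429
R=−1: 1+9/10x = −1+1/10x ⇒ -4/5x=2 ⇒ x=2/(-4/5)=-2.5000
Confirm numerically:
  x=-2.373: |R|=0.91789 <1
  x=-2.177: |R|=0.78780 <1
  x=-1.073: |R|=0.03098 <1
  x=-2.972: |R|=1.29109 >1
  x=-2.758: |R|=1.16178 >1
  x=-2.584: |R|=1.05340 >1
Interval (-2.5000, 0).

(-2.5000, 0).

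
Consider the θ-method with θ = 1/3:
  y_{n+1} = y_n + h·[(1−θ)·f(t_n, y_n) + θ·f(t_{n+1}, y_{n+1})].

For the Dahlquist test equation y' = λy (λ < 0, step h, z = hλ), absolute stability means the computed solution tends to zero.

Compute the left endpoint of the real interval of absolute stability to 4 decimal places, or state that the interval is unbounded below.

z* = -6.0000.

Test eqn y'=λy, z=hλ:
  y_{n+1} = y_n + z·[2/3·y_n + 1/3·y_{n+1}] ⇒ (1 − 1/3z)y_{n+1} = (1 + 2/3z)y_n
  ⇒ R(z) = (1 + 2/3z)/(1 − 1/3z).

Solve |R(x)|<1 on ℝ⁻.
x=-0.66: |R|=0.4590
R=−1: 1+2/3x = −1+1/3x ⇒ -1/3x=2 ⇒ x=2/(-1/3)=-6.0000
Confirm numerically:
  x=-5.100: |R|=0.88889 <1
  x=-4.773: |R|=0.84215 <1
  x=-2.575: |R|=0.38565 <1
  x=-6.580: |R|=1.06054 >1
  x=-6.144: |R|=1.01575 >1
  x=-6.061: |R|=1.00673 >1
Interval (-6.0000, 0).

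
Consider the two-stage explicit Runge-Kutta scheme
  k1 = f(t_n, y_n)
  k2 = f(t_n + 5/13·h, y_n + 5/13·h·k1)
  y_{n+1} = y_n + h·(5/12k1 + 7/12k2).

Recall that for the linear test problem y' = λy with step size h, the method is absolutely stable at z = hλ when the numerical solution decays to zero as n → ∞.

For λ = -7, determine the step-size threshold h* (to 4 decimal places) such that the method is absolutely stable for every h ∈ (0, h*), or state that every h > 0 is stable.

(-4.4571,0); λ=-7 ⇒ h* = (156/35)/7 = 0.6367.

Test eqn y'=λy, z=hλ:
  k1=λy_n ⇒ h·k1=z·y_n;  k2=λ(1+5/13z)y_n ⇒ h·k2=z(1+5/13z)y_n
  y_{n+1}/y_n = 1 + 5/12z + 7/12z(1+5/13z) = 1 + z + 35/156z²
  Hence R(z) = 1 + z + 35/156z².

Solve |R(x)|<1 on ℝ⁻.
x=-0.77: |R|=0.3630
R=1: x+35/156x²=0 ⇒ x=−156/35=-4.4571; min R=1−1/(4·35/156)=-0.1143>−1
Confirm numerically:
  x=-4.100: |R|=0.67147 <1
  x=-2.494: |R|=0.09848 <1
  x=-2.294: |R|=0.11333 <1
  x=-1.815: |R|=0.07591 <1
  x=-4.859: |R|=1.43809 >1
  x=-4.582: |R|=1.12835 >1
Interval (-4.4571, 0).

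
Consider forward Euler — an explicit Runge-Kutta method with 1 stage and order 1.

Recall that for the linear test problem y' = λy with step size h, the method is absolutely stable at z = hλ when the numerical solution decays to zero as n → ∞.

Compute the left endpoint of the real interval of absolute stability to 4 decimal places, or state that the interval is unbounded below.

z* = -2.0000.

On y'=λy, z=hλ:
  order 1, 1-stage ⇒ R(z)=1+z
  (e.g. R(-0.64)=0.36000, |R|=0.36000)

Need |R(x)|<1, x<0.
x=-0.64: |R|=0.3600
|R(-2.34)|=1.3400 |R(-2.16)|=1.1600 |R(-1.67)|=0.6700
Bisect:
  x_lo=-2.5255 |R|=1.5255  x_hi=-0.3067 |R|=0.6933
  mid=-1.41611 |R|=0.41611 →hi
  mid=-1.97080 |R|=0.97080 →hi
  mid=-2.24815 |R|=1.24815 →lo
  mid=-2.10947 |R|=1.10947 →lo
  mid=-2.04014 |R|=1.04014 →lo
  mid=-2.00547 |R|=1.00547 →lo
  mid=-1.98814 |R|=0.98814 →hi
  mid=-1.99680 |R|=0.99680 →hi
  mid=-2.00114 |R|=1.00114 →lo
  mid=-1.99897 |R|=0.99897 →hi
  ...
  [-2.00005,-1.99992] ⇒ x*=-2.0000
Interval (-2.0000, 0).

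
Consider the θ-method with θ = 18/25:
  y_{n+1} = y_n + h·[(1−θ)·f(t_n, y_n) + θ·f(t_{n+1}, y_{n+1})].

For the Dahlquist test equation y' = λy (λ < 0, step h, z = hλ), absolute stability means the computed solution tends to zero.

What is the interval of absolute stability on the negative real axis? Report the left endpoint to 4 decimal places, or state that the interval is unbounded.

Set f=λy, z=hλ:
  y_{n+1} = y_n + z·[7/25·y_n + 18/25·y_{n+1}] ⇒ (1 − 18/25z)y_{n+1} = (1 + 7/25z)y_n
  ⇒ R(z) = (1 + 7/25z)/(1 − 18/25z).

Find x<0 with |R(x)|<1.
x=-1.11: |R|=0.3831
x=-2: |R|=0.1803
x=-10: |R|=0.2195
x=-100: |R|=0.3699
θ=18/25≥1/2 ⇒ |1+7/25x|<|1−18/25x| ∀x<0 ⇒ stable on all of ℝ⁻.

interval (−∞, 0).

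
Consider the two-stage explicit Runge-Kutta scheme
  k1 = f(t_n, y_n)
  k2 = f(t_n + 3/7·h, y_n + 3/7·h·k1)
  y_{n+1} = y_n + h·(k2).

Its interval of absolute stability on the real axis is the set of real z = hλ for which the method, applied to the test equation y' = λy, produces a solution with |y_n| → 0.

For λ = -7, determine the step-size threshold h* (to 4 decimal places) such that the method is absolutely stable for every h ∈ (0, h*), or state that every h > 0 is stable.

(-2.3333,0); λ=-7 ⇒ h* = (7/3)/7 = 0.3333.

On y'=λy, z=hλ:
  k1=λy_n ⇒ h·k1=z·y_n;  k2=λ(1+3/7z)y_n ⇒ h·k2=z(1+3/7z)y_n
  y_{n+1}/y_n = 1 + z(1+3/7z) = 1 + z + 3/7z²
  R(z) = 1 + z + 3/7z².

Find x<0 with |R(x)|<1.
x=-0.5: |R|=0.6071
R=1: x+3/7x²=0 ⇒ x=−7/3=-2.3333; min R=1−1/(4·3/7)=0.4167>−1
Confirm numerically:
  x=-2.270: |R|=0.93839 <1
  x=-2.180: |R|=0.85674 <1
  x=-1.392: |R|=0.43843 <1
  x=-1.302: |R|=0.42452 <1
  x=-2.598: |R|=1.29469 >1
  x=-2.523: |R|=1.20508 >1
Interval (-2.3333, 0).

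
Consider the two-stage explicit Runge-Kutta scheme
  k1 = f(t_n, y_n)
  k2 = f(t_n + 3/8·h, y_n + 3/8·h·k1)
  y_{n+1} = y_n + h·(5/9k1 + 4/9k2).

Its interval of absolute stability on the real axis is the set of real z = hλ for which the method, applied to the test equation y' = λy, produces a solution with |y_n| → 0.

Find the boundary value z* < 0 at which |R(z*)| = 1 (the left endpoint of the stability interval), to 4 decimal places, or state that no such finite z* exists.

z* = -6.0000.

With y'=λy (z=hλ):
  k1=λy_n ⇒ h·k1=z·y_n;  k2=λ(1+3/8z)y_n ⇒ h·k2=z(1+3/8z)y_n
  y_{n+1}/y_n = 1 + 5/9z + 4/9z(1+3/8z) = 1 + z + 1/6z²
  ⇒ R(z) = 1 + z + 1/6z².

Solve |R(x)|<1 on ℝ⁻.
x=-1.04: |R|=0.1403
R=1: x+1/6x²=0 ⇒ x=−6=-6.0000; min R=1−1/(4·1/6)=-0.5000>−1
Confirm numerically:
  x=-5.146: |R|=0.26755 <1
  x=-4.909: |R|=0.10738 <1
  x=-4.845: |R|=0.06734 <1
  x=-4.448: |R|=0.15055 <1
  x=-6.526: |R|=1.57211 >1
  x=-6.356: |R|=1.37712 >1
  x=-6.246: |R|=1.25609 >1
So |R|<1 on (-6.0000, 0).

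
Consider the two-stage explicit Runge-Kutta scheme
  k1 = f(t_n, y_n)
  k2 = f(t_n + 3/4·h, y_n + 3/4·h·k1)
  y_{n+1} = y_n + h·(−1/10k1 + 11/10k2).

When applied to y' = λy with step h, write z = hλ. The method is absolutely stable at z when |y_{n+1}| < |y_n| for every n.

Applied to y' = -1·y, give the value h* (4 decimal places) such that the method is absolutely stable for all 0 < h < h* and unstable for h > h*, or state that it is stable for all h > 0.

(-1.2121,0); λ=-1 ⇒ h* = (40/33)/1 = 1.2121.

Test eqn y'=λy, z=hλ:
  k1=λy_n ⇒ h·k1=z·y_n;  k2=λ(1+3/4z)y_n ⇒ h·k2=z(1+3/4z)y_n
  y_{n+1}/y_n = 1 − 1/10z + 11/10z(1+3/4z) = 1 + z + 33/40z²
  Hence R(z) = 1 + z + 33/40z².

Boundary: |R(x)|=1, x<0.
x=-0.94: |R|=0.7890
R=1: x+33/40x²=0 ⇒ x=−40/33=-1.2121; min R=1−1/(4·33/40)=0.6970>−1
Confirm numerically:
  x=-1.067: |R|=0.87225 <1
  x=-1.001: |R|=0.82565 <1
  x=-0.635: |R|=0.69766 <1
  x=-1.635: |R|=1.57041 >1
  x=-1.389: |R|=1.20269 >1
So |R|<1 on (-1.2121, 0).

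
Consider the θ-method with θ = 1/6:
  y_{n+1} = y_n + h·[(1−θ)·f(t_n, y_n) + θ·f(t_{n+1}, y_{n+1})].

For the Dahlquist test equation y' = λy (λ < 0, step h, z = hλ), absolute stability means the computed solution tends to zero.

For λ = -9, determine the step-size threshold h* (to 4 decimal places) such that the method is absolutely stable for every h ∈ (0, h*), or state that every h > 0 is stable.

(-3.0000,0); λ=-9 ⇒ h* = (3)/9 = 0.3333.

With y'=λy (z=hλ):
  y_{n+1} = y_n + z·[5/6·y_n + 1/6·y_{n+1}] ⇒ (1 − 1/6z)y_{n+1} = (1 + 5/6z)y_n
  so R(z) = (1 + 5/6z)/(1 − 1/6z).

Solve |R(x)|<1 on ℝ⁻.
x=-1.1: |R|=0.0704
R=−1: 1+5/6x = −1+1/6x ⇒ -2/3x=2 ⇒ x=2/(-2/3)=-3.0000
Confirm numerically:
  x=-2.761: |R|=0.89088 <1
  x=-2.647: |R|=0.83671 <1
  x=-2.117: |R|=0.56486 <1
  x=-3.562: |R|=1.23510 >1
  x=-3.369: |R|=1.15754 >1
Stable set (-3.0000, 0).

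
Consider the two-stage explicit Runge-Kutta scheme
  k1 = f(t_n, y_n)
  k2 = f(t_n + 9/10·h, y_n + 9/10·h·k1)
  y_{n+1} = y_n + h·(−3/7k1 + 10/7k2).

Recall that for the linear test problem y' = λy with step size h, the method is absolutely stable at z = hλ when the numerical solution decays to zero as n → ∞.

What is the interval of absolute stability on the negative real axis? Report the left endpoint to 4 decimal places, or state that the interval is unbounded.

(-0.7778, 0).

Test eqn y'=λy, z=hλ:
  k1=λy_n ⇒ h·k1=z·y_n;  k2=λ(1+9/10z)y_n ⇒ h·k2=z(1+9/10z)y_n
  y_{n+1}/y_n = 1 − 3/7z + 10/7z(1+9/10z) = 1 + z + 9/7z²
  Hence R(z) = 1 + z + 9/7z².

Boundary: |R(x)|=1, x<0.
x=-1.25: |R|=1.7589
R=1: x+9/7x²=0 ⇒ x=−7/9=-0.7778; min R=1−1/(4·9/7)=0.8056>−1
Confirm numerically:
  x=-0.734: |R|=0.95869 <1
  x=-0.701: |R|=0.93080 <1
  x=-0.672: |R|=0.90861 <1
  x=-1.369: |R|=2.04064 >1
  x=-1.358: |R|=2.01307 >1
  x=-0.851: |R|=1.08012 >1
Interval (-0.7778, 0).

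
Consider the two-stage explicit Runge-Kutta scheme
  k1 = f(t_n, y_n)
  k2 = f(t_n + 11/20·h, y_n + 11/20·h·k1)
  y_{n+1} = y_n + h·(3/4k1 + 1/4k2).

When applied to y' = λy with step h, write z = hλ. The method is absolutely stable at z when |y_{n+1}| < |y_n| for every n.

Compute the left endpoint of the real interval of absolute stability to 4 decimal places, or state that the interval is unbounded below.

z* = -7.2727.

On y'=λy, z=hλ:
  k1=λy_n ⇒ h·k1=z·y_n;  k2=λ(1+11/20z)y_n ⇒ h·k2=z(1+11/20z)y_n
  y_{n+1}/y_n = 1 + 3/4z + 1/4z(1+11/20z) = 1 + z + 11/80z²
  so R(z) = 1 + z + 11/80z².

Find x<0 with |R(x)|<1.
x=-1.76: |R|=0.3341
R=1: x+11/80x²=0 ⇒ x=−80/11=-7.2727; min R=1−1/(4·11/80)=-0.8182>−1
Confirm numerically:
  x=-5.374: |R|=0.40302 <1
  x=-4.301: |R|=0.75744 <1
  x=-4.148: |R|=0.78219 <1
  x=-3.314: |R|=0.80389 <1
  x=-7.756: |R|=1.51539 >1
  x=-7.634: |R|=1.37922 >1
  x=-7.452: |R|=1.18369 >1
Stable set (-7.2727, 0).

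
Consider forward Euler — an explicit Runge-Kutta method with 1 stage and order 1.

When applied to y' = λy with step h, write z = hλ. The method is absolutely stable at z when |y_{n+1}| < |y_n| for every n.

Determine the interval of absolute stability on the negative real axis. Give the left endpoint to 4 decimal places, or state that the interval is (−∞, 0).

With y'=λy (z=hλ):
  order 1, 1-stage ⇒ R(z)=1+z
  (e.g. R(-1.76)=-0.76000, |R|=0.76000)

Solve |R(x)|<1 on ℝ⁻.
x=-1.76: |R|=0.7600
|R(-2.36)|=1.3600 |R(-1.93)|=0.9300 |R(-0.76)|=0.2400
Bisect:
  x_lo=-2.6223 |R|=1.6223  x_hi=-0.0848 |R|=0.9152
  mid=-1.35358 |R|=0.35358 →hi
  mid=-1.98796 |R|=0.98796 →hi
  mid=-2.30515 |R|=1.30515 →lo
  mid=-2.14656 |R|=1.14656 →lo
  mid=-2.06726 |R|=1.06726 →lo
  mid=-2.02761 |R|=1.02761 →lo
  mid=-2.00779 |R|=1.00779 →lo
  ...
  [-2.00004,-1.99989] ⇒ x*=-2.0000
Stable set (-2.0000, 0).

(-2.0000, 0).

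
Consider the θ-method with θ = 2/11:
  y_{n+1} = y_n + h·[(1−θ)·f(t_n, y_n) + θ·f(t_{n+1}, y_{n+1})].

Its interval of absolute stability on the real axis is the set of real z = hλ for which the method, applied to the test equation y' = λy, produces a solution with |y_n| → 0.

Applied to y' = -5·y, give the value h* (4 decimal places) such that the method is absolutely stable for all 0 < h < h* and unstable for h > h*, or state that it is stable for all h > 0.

(-3.1429,0); λ=-5 ⇒ h* = (22/7)/5 = 0.6286.

With y'=λy (z=hλ):
  y_{n+1} = y_n + z·[9/11·y_n + 2/11·y_{n+1}] ⇒ (1 − 2/11z)y_{n+1} = (1 + 9/11z)y_n
  Hence R(z) = (1 + 9/11z)/(1 − 2/11z).

Need |R(x)|<1, x<0.
x=-1.2: |R|=0.0149
R=−1: 1+9/11x = −1+2/11x ⇒ -7/11x=2 ⇒ x=2/(-7/11)=-3.1429
Confirm numerically:
  x=-2.676: |R|=0.80015 <1
  x=-2.517: |R|=0.72677 <1
  x=-1.778: |R|=0.34364 <1
  x=-1.590: |R|=0.23343 <1
  x=-3.717: |R|=1.21802 >1
  x=-3.418: |R|=1.10798 >1
Stable set (-3.1429, 0).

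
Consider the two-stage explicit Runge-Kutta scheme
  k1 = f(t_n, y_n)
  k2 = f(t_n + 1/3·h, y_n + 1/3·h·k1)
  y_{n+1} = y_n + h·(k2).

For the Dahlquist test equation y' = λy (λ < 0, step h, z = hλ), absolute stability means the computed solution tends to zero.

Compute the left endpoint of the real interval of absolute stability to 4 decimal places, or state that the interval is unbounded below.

On y'=λy, z=hλ:
  k1=λy_n ⇒ h·k1=z·y_n;  k2=λ(1+1/3z)y_n ⇒ h·k2=z(1+1/3z)y_n
  y_{n+1}/y_n = 1 + z(1+1/3z) = 1 + z + 1/3z²
  so R(z) = 1 + z + 1/3z².

Boundary: |R(x)|=1, x<0.
x=-0.68: |R|=0.4741
R=1: x+1/3x²=0 ⇒ x=−3=-3.0000; min R=1−1/(4·1/3)=0.2500>−1
Confirm numerically:
  x=-2.784: |R|=0.79955 <1
  x=-1.923: |R|=0.30964 <1
  x=-1.765: |R|=0.27341 <1
  x=-1.542: |R|=0.25059 <1
  x=-3.581: |R|=1.69352 >1
  x=-3.134: |R|=1.13999 >1
So |R|<1 on (-3.0000, 0).

left endpoint -3.0000.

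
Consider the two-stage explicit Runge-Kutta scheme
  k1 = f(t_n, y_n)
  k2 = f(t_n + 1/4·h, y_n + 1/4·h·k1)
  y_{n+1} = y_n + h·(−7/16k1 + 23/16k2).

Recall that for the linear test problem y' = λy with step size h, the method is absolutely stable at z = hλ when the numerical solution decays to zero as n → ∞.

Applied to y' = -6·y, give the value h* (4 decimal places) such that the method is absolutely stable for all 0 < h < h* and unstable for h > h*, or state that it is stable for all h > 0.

(-2.7826,0); λ=-6 ⇒ h* = (64/23)/6 = 0.4638.

Test eqn y'=λy, z=hλ:
  k1=λy_n ⇒ h·k1=z·y_n;  k2=λ(1+1/4z)y_n ⇒ h·k2=z(1+1/4z)y_n
  y_{n+1}/y_n = 1 − 7/16z + 23/16z(1+1/4z) = 1 + z + 23/64z²
  R(z) = 1 + z + 23/64z².

Boundary: |R(x)|=1, x<0.
x=-0.71: |R|=0.4712
R=1: x+23/64x²=0 ⇒ x=−64/23=-2.7826; min R=1−1/(4·23/64)=0.3043>−1
Confirm numerically:
  x=-2.659: |R|=0.88188 <1
  x=-2.468: |R|=0.72096 <1
  x=-2.288: |R|=0.59331 <1
  x=-3.355: |R|=1.69013 >1
  x=-3.114: |R|=1.37086 >1
  x=-2.863: |R|=1.08271 >1
So |R|<1 on (-2.7826, 0).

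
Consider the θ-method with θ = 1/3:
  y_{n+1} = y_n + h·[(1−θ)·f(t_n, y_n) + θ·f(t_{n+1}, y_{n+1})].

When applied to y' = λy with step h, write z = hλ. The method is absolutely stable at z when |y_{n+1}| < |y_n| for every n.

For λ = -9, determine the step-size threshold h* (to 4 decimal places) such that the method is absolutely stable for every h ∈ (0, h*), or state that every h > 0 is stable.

(-6.0000,0); λ=-9 ⇒ h* = (6)/9 = 0.6667.

On y'=λy, z=hλ:
  y_{n+1} = y_n + z·[2/3·y_n + 1/3·y_{n+1}] ⇒ (1 − 1/3z)y_{n+1} = (1 + 2/3z)y_n
  ⇒ R(z) = (1 + 2/3z)/(1 − 1/3z).

Need |R(x)|<1, x<0.
x=-1.12: |R|=0.1845
R=−1: 1+2/3x = −1+1/3x ⇒ -1/3x=2 ⇒ x=2/(-1/3)=-6.0000
Confirm numerically:
  x=-4.352: |R|=0.77584 <1
  x=-4.172: |R|=0.74512 <1
  x=-2.849: |R|=0.46128 <1
  x=-6.572: |R|=1.05976 >1
  x=-6.159: |R|=1.01736 >1
  x=-6.098: |R|=1.01077 >1
Stable set (-6.0000, 0).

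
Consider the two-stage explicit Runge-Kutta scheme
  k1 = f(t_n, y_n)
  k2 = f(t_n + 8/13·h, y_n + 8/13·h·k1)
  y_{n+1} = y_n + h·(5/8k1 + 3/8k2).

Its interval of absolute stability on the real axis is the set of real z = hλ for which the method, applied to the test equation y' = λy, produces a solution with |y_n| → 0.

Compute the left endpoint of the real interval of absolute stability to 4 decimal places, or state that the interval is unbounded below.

On y'=λy, z=hλ:
  k1=λy_n ⇒ h·k1=z·y_n;  k2=λ(1+8/13z)y_n ⇒ h·k2=z(1+8/13z)y_n
  y_{n+1}/y_n = 1 + 5/8z + 3/8z(1+8/13z) = 1 + z + 3/13z²
  ⇒ R(z) = 1 + z + 3/13z².

Boundary: |R(x)|=1, x<0.
x=-0.35: |R|=0.6783
R=1: x+3/13x²=0 ⇒ x=−13/3=-4.3333; min R=1−1/(4·3/13)=-0.0833>−1
Confirm numerically:
  x=-3.618: |R|=0.40275 <1
  x=-2.657: |R|=0.02785 <1
  x=-2.215: |R|=0.08279 <1
  x=-1.885: |R|=0.06502 <1
  x=-4.744: |R|=1.44959 >1
  x=-4.694: |R|=1.39069 >1
Stable set (-4.3333, 0).

z* = -4.3333.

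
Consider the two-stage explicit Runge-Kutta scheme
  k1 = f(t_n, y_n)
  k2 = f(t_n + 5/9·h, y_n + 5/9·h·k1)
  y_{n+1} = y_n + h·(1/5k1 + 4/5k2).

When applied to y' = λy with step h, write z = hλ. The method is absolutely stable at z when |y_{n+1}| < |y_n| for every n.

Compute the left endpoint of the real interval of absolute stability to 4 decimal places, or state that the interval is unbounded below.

left endpoint -2.2500.

Set f=λy, z=hλ:
  k1=λy_n ⇒ h·k1=z·y_n;  k2=λ(1+5/9z)y_n ⇒ h·k2=z(1+5/9z)y_n
  y_{n+1}/y_n = 1 + 1/5z + 4/5z(1+5/9z) = 1 + z + 4/9z²
  Hence R(z) = 1 + z + 4/9z².

Need |R(x)|<1, x<0.
x=-1.23: |R|=0.4424
R=1: x+4/9x²=0 ⇒ x=−9/4=-2.2500; min R=1−1/(4·4/9)=0.4375>−1
Confirm numerically:
  x=-2.113: |R|=0.87134 <1
  x=-2.030: |R|=0.80151 <1
  x=-1.163: |R|=0.43814 <1
  x=-1.014: |R|=0.44298 <1
  x=-2.472: |R|=1.24390 >1
  x=-2.321: |R|=1.07324 >1
So |R|<1 on (-2.2500, 0).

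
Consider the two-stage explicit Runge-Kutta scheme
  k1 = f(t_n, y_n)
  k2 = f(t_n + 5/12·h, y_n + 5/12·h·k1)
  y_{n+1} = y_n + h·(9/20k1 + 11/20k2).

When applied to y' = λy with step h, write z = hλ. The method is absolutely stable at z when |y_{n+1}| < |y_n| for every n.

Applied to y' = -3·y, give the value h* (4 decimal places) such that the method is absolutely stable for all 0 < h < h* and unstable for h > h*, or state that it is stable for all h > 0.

With y'=λy (z=hλ):
  k1=λy_n ⇒ h·k1=z·y_n;  k2=λ(1+5/12z)y_n ⇒ h·k2=z(1+5/12z)y_n
  y_{n+1}/y_n = 1 + 9/20z + 11/20z(1+5/12z) = 1 + z + 11/48z²
  R(z) = 1 + z + 11/48z².

Solve |R(x)|<1 on ℝ⁻.
x=-0.53: |R|=0.5344
R=1: x+11/48x²=0 ⇒ x=−48/11=-4.3636; min R=1−1/(4·11/48)=-0.0909>−1
Confirm numerically:
  x=-4.006: |R|=0.67167 <1
  x=-2.726: |R|=0.02305 <1
  x=-1.884: |R|=0.07058 <1
  x=-4.638: |R|=1.29161 >1
  x=-4.495: |R|=1.13532 >1
Interval (-4.3636, 0).

(-4.3636,0); λ=-3 ⇒ h* = (48/11)/3 = 1.4545.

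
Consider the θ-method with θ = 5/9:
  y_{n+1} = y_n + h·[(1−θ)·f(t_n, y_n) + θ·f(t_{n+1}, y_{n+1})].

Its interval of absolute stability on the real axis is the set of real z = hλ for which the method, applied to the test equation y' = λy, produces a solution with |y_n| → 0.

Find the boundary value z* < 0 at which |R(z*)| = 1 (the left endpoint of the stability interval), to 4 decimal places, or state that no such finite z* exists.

Set f=λy, z=hλ:
  y_{n+1} = y_n + z·[4/9·y_n + 5/9·y_{n+1}] ⇒ (1 − 5/9z)y_{n+1} = (1 + 4/9z)y_n
  Hence R(z) = (1 + 4/9z)/(1 − 5/9z).

Boundary: |R(x)|=1, x<0.
x=-0.45: |R|=0.6400
x=-2: |R|=0.0526
x=-10: |R|=0.5254
x=-100: |R|=0.7682
θ=5/9≥1/2 ⇒ |1+4/9x|<|1−5/9x| ∀x<0 ⇒ interval (−∞,0).

(−∞, 0) — no finite endpoint.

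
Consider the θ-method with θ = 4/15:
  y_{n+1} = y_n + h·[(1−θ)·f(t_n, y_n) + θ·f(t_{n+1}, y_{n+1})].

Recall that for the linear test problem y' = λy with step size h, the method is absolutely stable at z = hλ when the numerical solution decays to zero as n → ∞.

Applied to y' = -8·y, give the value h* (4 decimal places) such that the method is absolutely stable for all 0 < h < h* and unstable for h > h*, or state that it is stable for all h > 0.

(-4.2857,0); λ=-8 ⇒ h* = (30/7)/8 = 0.5357.

With y'=λy (z=hλ):
  y_{n+1} = y_n + z·[11/15·y_n + 4/15·y_{n+1}] ⇒ (1 − 4/15z)y_{n+1} = (1 + 11/15z)y_n
  ⇒ R(z) = (1 + 11/15z)/(1 − 4/15z).

Boundary: |R(x)|=1, x<0.
x=-1.13: |R|=0.1317
R=−1: 1+11/15x = −1+4/15x ⇒ -7/15x=2 ⇒ x=2/(-7/15)=-4.2857
Confirm numerically:
  x=-3.038: |R|=0.67833 <1
  x=-2.856: |R|=0.62125 <1
  x=-2.552: |R|=0.51857 <1
  x=-2.513: |R|=0.50467 <1
  x=-4.824: |R|=1.10987 >1
  x=-4.729: |R|=1.09149 >1
Stable set (-4.2857, 0).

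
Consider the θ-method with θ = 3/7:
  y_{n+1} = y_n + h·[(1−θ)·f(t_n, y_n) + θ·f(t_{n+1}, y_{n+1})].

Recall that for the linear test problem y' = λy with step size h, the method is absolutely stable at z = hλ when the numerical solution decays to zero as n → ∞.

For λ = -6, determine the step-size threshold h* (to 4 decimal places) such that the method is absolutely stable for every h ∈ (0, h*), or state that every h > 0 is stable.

(-14.0000,0); λ=-6 ⇒ h* = (14)/6 = 2.3333.

Set f=λy, z=hλ:
  y_{n+1} = y_n + z·[4/7·y_n + 3/7·y_{n+1}] ⇒ (1 − 3/7z)y_{n+1} = (1 + 4/7z)y_n
  so R(z) = (1 + 4/7z)/(1 − 3/7z).

Solve |R(x)|<1 on ℝ⁻.
x=-1.52: |R|=0.0796
R=−1: 1+4/7x = −1+3/7x ⇒ -1/7x=2 ⇒ x=2/(-1/7)=-14.0000
Confirm numerically:
  x=-12.005: |R|=0.95362 <1
  x=-11.360: |R|=0.93574 <1
  x=-9.204: |R|=0.86144 <1
  x=-6.682: |R|=0.72942 <1
  x=-14.524: |R|=1.01036 >1
  x=-14.157: |R|=1.00317 >1
  x=-14.088: |R|=1.00179 >1
So |R|<1 on (-14.0000, 0).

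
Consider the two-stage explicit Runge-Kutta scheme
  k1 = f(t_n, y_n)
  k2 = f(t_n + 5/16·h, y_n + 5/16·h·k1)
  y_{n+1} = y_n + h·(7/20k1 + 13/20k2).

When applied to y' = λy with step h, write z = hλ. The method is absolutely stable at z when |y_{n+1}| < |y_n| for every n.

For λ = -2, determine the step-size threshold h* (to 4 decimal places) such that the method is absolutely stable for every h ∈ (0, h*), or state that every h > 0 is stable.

(-4.9231,0); λ=-2 ⇒ h* = (64/13)/2 = 2.4615.

On y'=λy, z=hλ:
  k1=λy_n ⇒ h·k1=z·y_n;  k2=λ(1+5/16z)y_n ⇒ h·k2=z(1+5/16z)y_n
  y_{n+1}/y_n = 1 + 7/20z + 13/20z(1+5/16z) = 1 + z + 13/64z²
  so R(z) = 1 + z + 13/64z².

Find x<0 with |R(x)|<1.
x=-1.2: |R|=0.0925
R=1: x+13/64x²=0 ⇒ x=−64/13=-4.9231; min R=1−1/(4·13/64)=-0.2308>−1
Confirm numerically:
  x=-4.809: |R|=0.88857 <1
  x=-3.567: |R|=0.01746 <1
  x=-2.822: |R|=0.20438 <1
  x=-2.486: |R|=0.23065 <1
  x=-5.516: |R|=1.66433 >1
  x=-5.374: |R|=1.49222 >1
  x=-4.961: |R|=1.03822 >1
Stable set (-4.9231, 0).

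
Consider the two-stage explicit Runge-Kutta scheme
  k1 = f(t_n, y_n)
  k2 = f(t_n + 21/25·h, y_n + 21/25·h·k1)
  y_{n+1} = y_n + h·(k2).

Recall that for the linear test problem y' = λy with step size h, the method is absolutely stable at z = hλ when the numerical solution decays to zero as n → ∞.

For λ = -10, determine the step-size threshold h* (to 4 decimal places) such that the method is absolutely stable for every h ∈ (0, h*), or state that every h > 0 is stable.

Set f=λy, z=hλ:
  k1=λy_n ⇒ h·k1=z·y_n;  k2=λ(1+21/25z)y_n ⇒ h·k2=z(1+21/25z)y_n
  y_{n+1}/y_n = 1 + z(1+21/25z) = 1 + z + 21/25z²
  ⇒ R(z) = 1 + z + 21/25z².

Find x<0 with |R(x)|<1.
x=-0.82: |R|=0.7448
R=1: x+21/25x²=0 ⇒ x=−25/21=-1.1905; min R=1−1/(4·21/25)=0.7024>−1
Confirm numerically:
  x=-1.128: |R|=0.94080 <1
  x=-0.898: |R|=0.77938 <1
  x=-0.776: |R|=0.72983 <1
  x=-0.673: |R|=0.70746 <1
  x=-1.575: |R|=1.50872 >1
  x=-1.426: |R|=1.28212 >1
  x=-1.416: |R|=1.26825 >1
So |R|<1 on (-1.1905, 0).

(-1.1905,0); λ=-10 ⇒ h* = (25/21)/10 = 0.1190.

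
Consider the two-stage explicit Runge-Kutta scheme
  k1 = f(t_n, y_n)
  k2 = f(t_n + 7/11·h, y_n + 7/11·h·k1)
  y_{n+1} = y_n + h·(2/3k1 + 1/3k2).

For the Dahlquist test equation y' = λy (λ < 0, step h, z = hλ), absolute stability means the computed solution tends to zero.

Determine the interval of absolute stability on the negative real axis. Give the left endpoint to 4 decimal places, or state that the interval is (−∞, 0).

(-4.7143, 0).

On y'=λy, z=hλ:
  k1=λy_n ⇒ h·k1=z·y_n;  k2=λ(1+7/11z)y_n ⇒ h·k2=z(1+7/11z)y_n
  y_{n+1}/y_n = 1 + 2/3z + 1/3z(1+7/11z) = 1 + z + 7/33z²
  R(z) = 1 + z + 7/33z².

Need |R(x)|<1, x<0.
x=-1.63: |R|=0.0664
R=1: x+7/33x²=0 ⇒ x=−33/7=-4.7143; min R=1−1/(4·7/33)=-0.1786>−1
Confirm numerically:
  x=-4.290: |R|=0.61390 <1
  x=-4.272: |R|=0.59921 <1
  x=-2.261: |R|=0.17661 <1
  x=-4.909: |R|=1.20276 >1
  x=-4.804: |R|=1.09142 >1
Stable set (-4.7143, 0).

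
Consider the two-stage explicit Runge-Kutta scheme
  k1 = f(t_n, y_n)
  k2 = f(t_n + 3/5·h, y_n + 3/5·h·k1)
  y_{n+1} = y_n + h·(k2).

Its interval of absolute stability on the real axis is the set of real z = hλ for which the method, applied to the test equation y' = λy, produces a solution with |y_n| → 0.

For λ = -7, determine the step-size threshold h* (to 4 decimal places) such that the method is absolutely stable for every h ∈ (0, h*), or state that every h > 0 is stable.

On y'=λy, z=hλ:
  k1=λy_n ⇒ h·k1=z·y_n;  k2=λ(1+3/5z)y_n ⇒ h·k2=z(1+3/5z)y_n
  y_{n+1}/y_n = 1 + z(1+3/5z) = 1 + z + 3/5z²
  so R(z) = 1 + z + 3/5z².

Boundary: |R(x)|=1, x<0.
x=-0.99: |R|=0.5981
R=1: x+3/5x²=0 ⇒ x=−5/3=-1.6667; min R=1−1/(4·3/5)=0.5833>−1
Confirm numerically:
  x=-1.483: |R|=0.83657 <1
  x=-1.275: |R|=0.70037 <1
  x=-1.268: |R|=0.69669 <1
  x=-0.670: |R|=0.59934 <1
  x=-2.141: |R|=1.60933 >1
  x=-1.977: |R|=1.36812 >1
So |R|<1 on (-1.6667, 0).

(-1.6667,0); λ=-7 ⇒ h* = (5/3)/7 = 0.2381.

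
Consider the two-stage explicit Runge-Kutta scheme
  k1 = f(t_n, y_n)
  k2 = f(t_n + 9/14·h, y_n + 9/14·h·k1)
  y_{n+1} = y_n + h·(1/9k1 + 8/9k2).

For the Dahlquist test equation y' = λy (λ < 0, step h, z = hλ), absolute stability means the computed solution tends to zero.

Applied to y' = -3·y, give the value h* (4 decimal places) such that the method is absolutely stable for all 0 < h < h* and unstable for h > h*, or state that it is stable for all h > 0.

Test eqn y'=λy, z=hλ:
  k1=λy_n ⇒ h·k1=z·y_n;  k2=λ(1+9/14z)y_n ⇒ h·k2=z(1+9/14z)y_n
  y_{n+1}/y_n = 1 + 1/9z + 8/9z(1+9/14z) = 1 + z + 4/7z²
  ⇒ R(z) = 1 + z + 4/7z².

Solve |R(x)|<1 on ℝ⁻.
x=-1.68: |R|=0.9328
R=1: x+4/7x²=0 ⇒ x=−7/4=-1.7500; min R=1−1/(4·4/7)=0.5625>−1
Confirm numerically:
  x=-1.482: |R|=0.77304 <1
  x=-1.289: |R|=0.66044 <1
  x=-0.826: |R|=0.56387 <1
  x=-2.238: |R|=1.62408 >1
  x=-1.933: |R|=1.20214 >1
  x=-1.854: |R|=1.11018 >1
Stable set (-1.7500, 0).

(-1.7500,0); λ=-3 ⇒ h* = (7/4)/3 = 0.5833.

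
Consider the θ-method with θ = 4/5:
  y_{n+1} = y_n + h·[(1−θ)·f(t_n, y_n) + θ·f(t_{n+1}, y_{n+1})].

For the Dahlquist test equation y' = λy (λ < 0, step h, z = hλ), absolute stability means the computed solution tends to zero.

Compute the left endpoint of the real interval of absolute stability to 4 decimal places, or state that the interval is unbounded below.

Test eqn y'=λy, z=hλ:
  y_{n+1} = y_n + z·[1/5·y_n + 4/5·y_{n+1}] ⇒ (1 − 4/5z)y_{n+1} = (1 + 1/5z)y_n
  R(z) = (1 + 1/5z)/(1 − 4/5z).

Need |R(x)|<1, x<0.
x=-0.49: |R|=0.6480
x=-2: |R|=0.2308
x=-10: |R|=0.1111
x=-100: |R|=0.2346
θ=4/5≥1/2 ⇒ |1+1/5x|<|1−4/5x| ∀x<0 ⇒ interval (−∞,0).

unbounded; (−∞, 0).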